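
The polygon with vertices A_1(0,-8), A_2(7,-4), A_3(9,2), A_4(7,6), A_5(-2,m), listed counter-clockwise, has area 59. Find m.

-8

Write out the shoelace sum; only the two edges meeting at A_5 involve m:
2·Area = [(7·m − (-2)·6) + ((-2)·(-8) − 0·m)] + 146
       = 7·m + 174 = 118
⇒ m = -8.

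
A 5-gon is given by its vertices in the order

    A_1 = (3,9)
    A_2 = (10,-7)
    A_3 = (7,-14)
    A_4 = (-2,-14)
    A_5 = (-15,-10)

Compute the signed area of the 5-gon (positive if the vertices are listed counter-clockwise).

Apply Gauss's area formula: 2A = Σ (x_i·y_{i+1} − x_{i+1}·y_i), indices taken mod 5.
Cross-terms: -111, -91, -126, -190, -105  ⇒  Σ = -623
Signed area = Σ/2 = -311.5 (negative ⇒ clockwise traversal).

-311.5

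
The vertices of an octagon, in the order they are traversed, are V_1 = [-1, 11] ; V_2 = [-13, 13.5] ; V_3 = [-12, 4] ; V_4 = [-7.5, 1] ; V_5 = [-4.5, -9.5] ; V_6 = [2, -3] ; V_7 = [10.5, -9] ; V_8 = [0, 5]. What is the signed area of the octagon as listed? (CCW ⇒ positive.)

Σ = (129.5) + (110) + (18) + (75.75) + (32.5) + (13.5) + (52.5) + (5) = 436.75
Signed area = Σ/2 = 218.375 (positive ⇒ counter-clockwise traversal).

218.375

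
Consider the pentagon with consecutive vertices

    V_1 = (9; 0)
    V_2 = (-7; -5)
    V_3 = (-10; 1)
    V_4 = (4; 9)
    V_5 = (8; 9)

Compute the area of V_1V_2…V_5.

Cross-terms: -45, -57, -94, -36, -81  ⇒  Σ = -313
Area = |Σ|/2 = 156.5.

156.5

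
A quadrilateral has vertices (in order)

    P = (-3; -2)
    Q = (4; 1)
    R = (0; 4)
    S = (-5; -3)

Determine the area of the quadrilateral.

21

Apply Gauss's area formula: 2A = Σ (x_i·y_{i+1} − x_{i+1}·y_i), indices taken mod 4.
P→Q: (-3)(1) − (4)(-2) = 5
Q→R: (4)(4) − (0)(1) = 16
R→S: (0)(-3) − (-5)(4) = 20
S→P: (-5)(-2) − (-3)(-3) = 1
Σ = 42
Area = |Σ|/2 = 21.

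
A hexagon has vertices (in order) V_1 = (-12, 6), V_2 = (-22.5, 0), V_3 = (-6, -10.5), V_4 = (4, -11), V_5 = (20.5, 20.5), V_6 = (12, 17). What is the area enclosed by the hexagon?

Cross-terms: 135, 236.25, 108, 307.5, 102.5, 276  ⇒  Σ = 1165.25
Area = |Σ|/2 = 582.625.

582.625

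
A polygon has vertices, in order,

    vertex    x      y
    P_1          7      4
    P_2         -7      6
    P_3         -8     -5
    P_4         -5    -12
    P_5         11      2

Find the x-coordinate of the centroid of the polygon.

-112/141

Apply the surveyor's formula. First the cross-terms c_i = x_i·y_{i+1} − x_{i+1}·y_i:
  70, 83, 71, 122, 30  ⇒  2A = 376, A = 188.
Then Σ (x_i + x_{i+1})·c_i = -896, so x̄ = -896 / (6·188) = -112/141.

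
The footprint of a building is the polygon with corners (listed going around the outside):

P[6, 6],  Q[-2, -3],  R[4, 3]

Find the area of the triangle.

3

Apply the shoelace formula: 2A = Σ (x_i·y_{i+1} − x_{i+1}·y_i), indices taken mod 3.
Σ = (-6) + (6) + (6) = 6
Area = |Σ|/2 = 3.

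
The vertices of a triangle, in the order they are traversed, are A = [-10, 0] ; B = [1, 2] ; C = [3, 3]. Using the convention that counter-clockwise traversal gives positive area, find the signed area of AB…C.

Cross-terms: -20, -3, 30  ⇒  Σ = 7
Signed area = Σ/2 = 3.5 (positive ⇒ counter-clockwise traversal).

3.5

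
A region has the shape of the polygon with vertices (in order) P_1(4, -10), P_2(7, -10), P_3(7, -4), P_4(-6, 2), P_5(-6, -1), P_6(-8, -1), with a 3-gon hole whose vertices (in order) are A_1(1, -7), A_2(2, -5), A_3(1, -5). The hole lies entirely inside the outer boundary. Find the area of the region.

80

Outer boundary:
Cross-terms: 30, 42, -10, 18, -2, 84  ⇒  Σ = 162
Area = |Σ|/2 = 81.
Hole:
A_1→A_2: (1)(-5) − (2)(-7) = 9
A_2→A_3: (2)(-5) − (1)(-5) = -5
A_3→A_1: (1)(-7) − (1)(-5) = -2
Σ = 2
Area = |Σ|/2 = 1.
Net area = 81 − 1 = 80.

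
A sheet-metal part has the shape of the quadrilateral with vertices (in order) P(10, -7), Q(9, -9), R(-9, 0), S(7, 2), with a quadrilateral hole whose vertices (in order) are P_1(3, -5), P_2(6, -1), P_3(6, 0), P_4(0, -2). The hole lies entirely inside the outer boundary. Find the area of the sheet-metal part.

Outer boundary:
Σ = (-27) + (-81) + (-18) + (-69) = -195
Area = |Σ|/2 = 97.5.
Hole:
Cross-terms: 27, 6, -12, 6  ⇒  Σ = 27
Area = |Σ|/2 = 13.5.
Net area = 97.5 − 13.5 = 84.

84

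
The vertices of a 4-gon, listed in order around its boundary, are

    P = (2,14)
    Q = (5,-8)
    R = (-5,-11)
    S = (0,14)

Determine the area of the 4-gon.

139.5

Apply the surveyor's formula: 2A = Σ (x_i·y_{i+1} − x_{i+1}·y_i), indices taken mod 4.
Σ = (-86) + (-95) + (-70) + (-28) = -279
Area = |Σ|/2 = 139.5.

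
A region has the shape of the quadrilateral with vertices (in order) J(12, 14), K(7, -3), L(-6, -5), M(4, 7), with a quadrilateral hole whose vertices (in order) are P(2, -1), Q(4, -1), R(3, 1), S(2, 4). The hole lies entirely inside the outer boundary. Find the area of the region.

114

Outer boundary:
Σ = (-134) + (-53) + (-22) + (-28) = -237
Area = |Σ|/2 = 118.5.
Hole:
Apply the shoelace formula: 2A = Σ (x_i·y_{i+1} − x_{i+1}·y_i), indices taken mod 4.
P→Q: (2)(-1) − (4)(-1) = 2
Q→R: (4)(1) − (3)(-1) = 7
R→S: (3)(4) − (2)(1) = 10
S→P: (2)(-1) − (2)(4) = -10
Σ = 9
Area = |Σ|/2 = 4.5.
Net area = 118.5 − 4.5 = 114.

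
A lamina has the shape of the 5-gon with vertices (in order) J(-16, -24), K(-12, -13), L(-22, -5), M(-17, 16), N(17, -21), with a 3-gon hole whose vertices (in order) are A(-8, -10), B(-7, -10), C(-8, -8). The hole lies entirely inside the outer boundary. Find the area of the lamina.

700

Outer boundary:
Apply the surveyor's formula: 2A = Σ (x_i·y_{i+1} − x_{i+1}·y_i), indices taken mod 5.
J→K: (-16)(-13) − (-12)(-24) = -80
K→L: (-12)(-5) − (-22)(-13) = -226
L→M: (-22)(16) − (-17)(-5) = -437
M→N: (-17)(-21) − (17)(16) = 85
N→J: (17)(-24) − (-16)(-21) = -744
Σ = -1402
Area = |Σ|/2 = 701.
Hole:
Cross-terms: 10, -24, 16  ⇒  Σ = 2
Area = |Σ|/2 = 1.
Net area = 701 − 1 = 700.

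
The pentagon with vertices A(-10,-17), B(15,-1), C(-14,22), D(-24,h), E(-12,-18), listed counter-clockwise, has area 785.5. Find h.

-3

Write out the shoelace sum; only the two edges meeting at D involve h:
2·Area = [((-14)·h − (-24)·22) + ((-24)·(-18) − (-12)·h)] + 605
       = -2·h + 1565 = 1571
⇒ h = -3.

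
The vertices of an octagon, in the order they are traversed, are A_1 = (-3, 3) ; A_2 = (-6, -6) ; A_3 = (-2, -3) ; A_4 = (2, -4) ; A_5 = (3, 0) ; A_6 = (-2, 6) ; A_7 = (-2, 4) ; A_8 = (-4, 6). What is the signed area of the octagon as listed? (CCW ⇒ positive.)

Apply the surveyor's formula: 2A = Σ (x_i·y_{i+1} − x_{i+1}·y_i), indices taken mod 8.
Cross-terms: 36, 6, 14, 12, 18, 4, 4, 6  ⇒  Σ = 100
Signed area = Σ/2 = 50 (positive ⇒ counter-clockwise traversal).

50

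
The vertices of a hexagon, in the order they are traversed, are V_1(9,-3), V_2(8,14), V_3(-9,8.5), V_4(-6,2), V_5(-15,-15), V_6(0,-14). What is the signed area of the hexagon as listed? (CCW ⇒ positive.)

Apply the surveyor's formula: 2A = Σ (x_i·y_{i+1} − x_{i+1}·y_i), indices taken mod 6.
Σ = (150) + (194) + (33) + (120) + (210) + (126) = 833
Signed area = Σ/2 = 416.5 (positive ⇒ counter-clockwise traversal).

416.5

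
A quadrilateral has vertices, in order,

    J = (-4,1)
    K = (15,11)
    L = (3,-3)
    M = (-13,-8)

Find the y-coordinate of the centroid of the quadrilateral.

108/245

Apply the shoelace (surveyor's) formula. First the cross-terms c_i = x_i·y_{i+1} − x_{i+1}·y_i:
  -59, -78, -63, -45  ⇒  2A = -245, A = -122.5.
Then Σ (y_i + y_{i+1})·c_i = -324, so ȳ = -324 / (6·(-122.5)) = 108/245.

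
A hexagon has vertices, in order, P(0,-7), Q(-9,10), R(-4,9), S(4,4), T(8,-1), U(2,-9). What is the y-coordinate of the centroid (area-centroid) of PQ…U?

1

Apply Gauss's area formula. First the cross-terms c_i = x_i·y_{i+1} − x_{i+1}·y_i:
  -63, -41, -52, -36, -70, -14  ⇒  2A = -276, A = -138.
Then Σ (y_i + y_{i+1})·c_i = -828, so ȳ = -828 / (6·(-138)) = 1.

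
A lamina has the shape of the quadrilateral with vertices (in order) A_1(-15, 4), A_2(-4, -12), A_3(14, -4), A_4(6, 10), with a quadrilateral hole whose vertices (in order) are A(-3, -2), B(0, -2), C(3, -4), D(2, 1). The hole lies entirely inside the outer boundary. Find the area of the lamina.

348

Outer boundary:
Apply the shoelace formula: 2A = Σ (x_i·y_{i+1} − x_{i+1}·y_i), indices taken mod 4.
A_1→A_2: (-15)(-12) − (-4)(4) = 196
A_2→A_3: (-4)(-4) − (14)(-12) = 184
A_3→A_4: (14)(10) − (6)(-4) = 164
A_4→A_1: (6)(4) − (-15)(10) = 174
Σ = 718
Area = |Σ|/2 = 359.
Hole:
Apply the shoelace (surveyor's) formula: 2A = Σ (x_i·y_{i+1} − x_{i+1}·y_i), indices taken mod 4.
Σ = (6) + (6) + (11) + (-1) = 22
Area = |Σ|/2 = 11.
Net area = 359 − 11 = 348.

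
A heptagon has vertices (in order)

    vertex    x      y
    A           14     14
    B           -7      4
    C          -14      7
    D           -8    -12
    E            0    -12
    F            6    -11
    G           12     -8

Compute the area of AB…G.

Apply the surveyor's formula: 2A = Σ (x_i·y_{i+1} − x_{i+1}·y_i), indices taken mod 7.
Σ = (154) + (7) + (224) + (96) + (72) + (84) + (280) = 917
Area = |Σ|/2 = 458.5.

458.5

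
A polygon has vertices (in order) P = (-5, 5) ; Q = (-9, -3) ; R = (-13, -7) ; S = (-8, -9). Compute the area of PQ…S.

Apply the shoelace formula: 2A = Σ (x_i·y_{i+1} − x_{i+1}·y_i), indices taken mod 4.
Σ = (60) + (24) + (61) + (-85) = 60
Area = |Σ|/2 = 30.

30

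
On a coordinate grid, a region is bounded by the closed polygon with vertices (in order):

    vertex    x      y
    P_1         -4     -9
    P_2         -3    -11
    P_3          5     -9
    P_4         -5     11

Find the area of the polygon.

Apply the shoelace (surveyor's) formula: 2A = Σ (x_i·y_{i+1} − x_{i+1}·y_i), indices taken mod 4.
P_1→P_2: (-4)(-11) − (-3)(-9) = 17
P_2→P_3: (-3)(-9) − (5)(-11) = 82
P_3→P_4: (5)(11) − (-5)(-9) = 10
P_4→P_1: (-5)(-9) − (-4)(11) = 89
Σ = 198
Area = |Σ|/2 = 99.

99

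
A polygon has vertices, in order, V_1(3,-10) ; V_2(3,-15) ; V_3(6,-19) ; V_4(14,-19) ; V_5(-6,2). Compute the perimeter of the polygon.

62

|V_1V_2| = √((0)² + (-5)²) = √25 = 5
|V_2V_3| = √((3)² + (-4)²) = √25 = 5
|V_3V_4| = √((8)² + (0)²) = √64 = 8
|V_4V_5| = √((-20)² + (21)²) = √841 = 29
|V_5V_1| = √((9)² + (-12)²) = √225 = 15
Perimeter = 5 + 5 + 8 + 29 + 15 = 62.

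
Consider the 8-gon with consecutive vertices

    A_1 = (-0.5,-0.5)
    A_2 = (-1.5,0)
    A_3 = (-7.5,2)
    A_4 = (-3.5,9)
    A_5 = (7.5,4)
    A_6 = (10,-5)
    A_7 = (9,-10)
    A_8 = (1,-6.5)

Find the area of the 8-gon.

165.25

Apply Gauss's area formula: 2A = Σ (x_i·y_{i+1} − x_{i+1}·y_i), indices taken mod 8.
A_1→A_2: (-0.5)(0) − (-1.5)(-0.5) = -0.75
A_2→A_3: (-1.5)(2) − (-7.5)(0) = -3
A_3→A_4: (-7.5)(9) − (-3.5)(2) = -60.5
A_4→A_5: (-3.5)(4) − (7.5)(9) = -81.5
A_5→A_6: (7.5)(-5) − (10)(4) = -77.5
A_6→A_7: (10)(-10) − (9)(-5) = -55
A_7→A_8: (9)(-6.5) − (1)(-10) = -48.5
A_8→A_1: (1)(-0.5) − (-0.5)(-6.5) = -3.75
Σ = -330.5
Area = |Σ|/2 = 165.25.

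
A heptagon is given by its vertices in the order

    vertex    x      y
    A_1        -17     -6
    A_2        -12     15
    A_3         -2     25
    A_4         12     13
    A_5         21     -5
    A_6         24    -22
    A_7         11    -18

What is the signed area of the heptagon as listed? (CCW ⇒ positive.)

-1080

Apply the surveyor's formula: 2A = Σ (x_i·y_{i+1} − x_{i+1}·y_i), indices taken mod 7.
Cross-terms: -327, -270, -326, -333, -342, -190, -372  ⇒  Σ = -2160
Signed area = Σ/2 = -1080 (negative ⇒ clockwise traversal).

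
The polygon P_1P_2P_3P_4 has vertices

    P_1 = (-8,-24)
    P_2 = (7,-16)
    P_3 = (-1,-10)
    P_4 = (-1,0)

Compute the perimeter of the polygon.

62

|P_1P_2| = √((15)² + (8)²) = √289 = 17
|P_2P_3| = √((-8)² + (6)²) = √100 = 10
|P_3P_4| = √((0)² + (10)²) = √100 = 10
|P_4P_1| = √((-7)² + (-24)²) = √625 = 25
Perimeter = 17 + 10 + 10 + 25 = 62.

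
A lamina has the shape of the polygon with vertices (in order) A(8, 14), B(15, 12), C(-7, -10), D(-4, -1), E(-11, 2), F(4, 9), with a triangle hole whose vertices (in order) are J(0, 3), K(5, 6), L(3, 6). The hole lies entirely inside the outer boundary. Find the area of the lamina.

Outer boundary:
Apply the surveyor's formula: 2A = Σ (x_i·y_{i+1} − x_{i+1}·y_i), indices taken mod 6.
A→B: (8)(12) − (15)(14) = -114
B→C: (15)(-10) − (-7)(12) = -66
C→D: (-7)(-1) − (-4)(-10) = -33
D→E: (-4)(2) − (-11)(-1) = -19
E→F: (-11)(9) − (4)(2) = -107
F→A: (4)(14) − (8)(9) = -16
Σ = -355
Area = |Σ|/2 = 177.5.
Hole:
Apply Gauss's area formula: 2A = Σ (x_i·y_{i+1} − x_{i+1}·y_i), indices taken mod 3.
Σ = (-15) + (12) + (9) = 6
Area = |Σ|/2 = 3.
Net area = 177.5 − 3 = 174.5.

174.5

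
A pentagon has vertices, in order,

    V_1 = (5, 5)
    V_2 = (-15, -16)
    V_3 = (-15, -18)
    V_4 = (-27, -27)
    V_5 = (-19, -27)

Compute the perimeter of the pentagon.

94

|V_1V_2| = √((-20)² + (-21)²) = √841 = 29
|V_2V_3| = √((0)² + (-2)²) = √4 = 2
|V_3V_4| = √((-12)² + (-9)²) = √225 = 15
|V_4V_5| = √((8)² + (0)²) = √64 = 8
|V_5V_1| = √((24)² + (32)²) = √1600 = 40
Perimeter = 29 + 2 + 15 + 8 + 40 = 94.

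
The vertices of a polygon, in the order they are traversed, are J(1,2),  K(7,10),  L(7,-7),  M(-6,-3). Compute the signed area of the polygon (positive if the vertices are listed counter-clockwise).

-97.5

Apply the shoelace (surveyor's) formula: 2A = Σ (x_i·y_{i+1} − x_{i+1}·y_i), indices taken mod 4.
Cross-terms: -4, -119, -63, -9  ⇒  Σ = -195
Signed area = Σ/2 = -97.5 (negative ⇒ clockwise traversal).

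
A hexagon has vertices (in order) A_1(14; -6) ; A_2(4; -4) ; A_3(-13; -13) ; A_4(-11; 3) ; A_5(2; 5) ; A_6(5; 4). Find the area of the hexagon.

Σ = (-32) + (-104) + (-182) + (-61) + (-17) + (-86) = -482
Area = |Σ|/2 = 241.

241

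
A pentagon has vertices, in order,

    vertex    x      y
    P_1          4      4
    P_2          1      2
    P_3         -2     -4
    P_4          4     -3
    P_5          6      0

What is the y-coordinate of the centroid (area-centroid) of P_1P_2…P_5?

Apply the shoelace formula. First the cross-terms c_i = x_i·y_{i+1} − x_{i+1}·y_i:
  4, 0, 22, 18, 24  ⇒  2A = 68, A = 34.
Then Σ (y_i + y_{i+1})·c_i = -88, so ȳ = -88 / (6·34) = -22/51.

-22/51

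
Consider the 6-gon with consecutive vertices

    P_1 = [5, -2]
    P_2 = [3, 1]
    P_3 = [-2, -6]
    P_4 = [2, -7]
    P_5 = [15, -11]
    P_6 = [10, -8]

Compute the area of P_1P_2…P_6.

Apply the shoelace (surveyor's) formula: 2A = Σ (x_i·y_{i+1} − x_{i+1}·y_i), indices taken mod 6.
Σ = (11) + (-16) + (26) + (83) + (-10) + (20) = 114
Area = |Σ|/2 = 57.

57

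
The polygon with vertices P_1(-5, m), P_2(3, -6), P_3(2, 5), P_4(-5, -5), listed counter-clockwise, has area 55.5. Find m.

The doubled signed area Σ (x_i y_{i+1} − x_{i+1} y_i) is linear in m.
With m=0 it equals 47; the coefficient of m is -8 (from the two edges through P_1).
So -8·m + 47 = 2·55.5 = 111 ⇒ m = -8.

-8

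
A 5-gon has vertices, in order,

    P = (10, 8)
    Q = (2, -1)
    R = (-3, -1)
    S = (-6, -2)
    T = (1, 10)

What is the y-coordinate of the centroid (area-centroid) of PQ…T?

764/181

Apply Gauss's area formula. First the cross-terms c_i = x_i·y_{i+1} − x_{i+1}·y_i:
  -26, -5, 0, -58, -92  ⇒  2A = -181, A = -90.5.
Then Σ (y_i + y_{i+1})·c_i = -2292, so ȳ = -2292 / (6·(-90.5)) = 764/181.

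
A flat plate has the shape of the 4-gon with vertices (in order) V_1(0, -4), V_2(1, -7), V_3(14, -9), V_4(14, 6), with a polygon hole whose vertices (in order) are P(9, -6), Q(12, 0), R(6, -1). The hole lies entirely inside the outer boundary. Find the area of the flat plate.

Outer boundary:
Apply the shoelace (surveyor's) formula: 2A = Σ (x_i·y_{i+1} − x_{i+1}·y_i), indices taken mod 4.
Σ = (4) + (89) + (210) + (-56) = 247
Area = |Σ|/2 = 123.5.
Hole:
Cross-terms: 72, -12, -27  ⇒  Σ = 33
Area = |Σ|/2 = 16.5.
Net area = 123.5 − 16.5 = 107.

107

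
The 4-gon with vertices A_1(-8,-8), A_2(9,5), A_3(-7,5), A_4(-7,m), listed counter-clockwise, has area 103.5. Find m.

4

Write out the shoelace sum; only the two edges meeting at A_4 involve m:
2·Area = [((-7)·m − (-7)·5) + ((-7)·(-8) − (-8)·m)] + 112
       = 1·m + 203 = 207
⇒ m = 4.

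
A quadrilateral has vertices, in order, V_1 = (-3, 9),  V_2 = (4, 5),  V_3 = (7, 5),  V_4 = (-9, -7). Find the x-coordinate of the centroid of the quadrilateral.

Apply the surveyor's formula. First the cross-terms c_i = x_i·y_{i+1} − x_{i+1}·y_i:
  -51, -15, -4, -102  ⇒  2A = -172, A = -86.
Then Σ (x_i + x_{i+1})·c_i = 1016, so x̄ = 1016 / (6·(-86)) = -254/129.

-254/129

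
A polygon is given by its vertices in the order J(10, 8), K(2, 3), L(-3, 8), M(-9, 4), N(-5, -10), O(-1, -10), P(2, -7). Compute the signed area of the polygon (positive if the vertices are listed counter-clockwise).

Apply the shoelace (surveyor's) formula: 2A = Σ (x_i·y_{i+1} − x_{i+1}·y_i), indices taken mod 7.
Cross-terms: 14, 25, 60, 110, 40, 27, 86  ⇒  Σ = 362
Signed area = Σ/2 = 181 (positive ⇒ counter-clockwise traversal).

181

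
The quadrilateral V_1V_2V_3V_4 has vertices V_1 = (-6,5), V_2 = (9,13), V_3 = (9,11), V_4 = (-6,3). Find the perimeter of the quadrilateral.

38

|V_1V_2| = √((15)² + (8)²) = √289 = 17
|V_2V_3| = √((0)² + (-2)²) = √4 = 2
|V_3V_4| = √((-15)² + (-8)²) = √289 = 17
|V_4V_1| = √((0)² + (2)²) = √4 = 2
Perimeter = 17 + 2 + 17 + 2 = 38.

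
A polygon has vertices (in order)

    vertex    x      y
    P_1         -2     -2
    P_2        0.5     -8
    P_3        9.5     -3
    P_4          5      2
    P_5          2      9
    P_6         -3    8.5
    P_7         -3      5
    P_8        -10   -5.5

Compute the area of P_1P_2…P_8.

Apply the surveyor's formula: 2A = Σ (x_i·y_{i+1} − x_{i+1}·y_i), indices taken mod 8.
Cross-terms: 17, 74.5, 34, 41, 44, 10.5, 66.5, 9  ⇒  Σ = 296.5
Area = |Σ|/2 = 148.25.

148.25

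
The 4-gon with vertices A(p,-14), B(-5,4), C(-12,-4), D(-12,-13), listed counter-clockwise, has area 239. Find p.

12

The doubled signed area Σ (x_i y_{i+1} − x_{i+1} y_i) is linear in p.
With p=0 it equals 274; the coefficient of p is 17 (from the two edges through A).
So 17·p + 274 = 2·239 = 478 ⇒ p = 12.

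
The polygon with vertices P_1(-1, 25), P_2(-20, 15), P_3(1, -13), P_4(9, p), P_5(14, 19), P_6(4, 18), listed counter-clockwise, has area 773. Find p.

-18

The doubled signed area Σ (x_i y_{i+1} − x_{i+1} y_i) is linear in p.
With p=0 it equals 1312; the coefficient of p is -13 (from the two edges through P_4).
So -13·p + 1312 = 2·773 = 1546 ⇒ p = -18.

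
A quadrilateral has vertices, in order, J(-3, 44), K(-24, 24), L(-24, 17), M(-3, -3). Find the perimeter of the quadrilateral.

112

|JK| = √((-21)² + (-20)²) = √841 = 29
|KL| = √((0)² + (-7)²) = √49 = 7
|LM| = √((21)² + (-20)²) = √841 = 29
|MJ| = √((0)² + (47)²) = √2209 = 47
Perimeter = 29 + 7 + 29 + 47 = 112.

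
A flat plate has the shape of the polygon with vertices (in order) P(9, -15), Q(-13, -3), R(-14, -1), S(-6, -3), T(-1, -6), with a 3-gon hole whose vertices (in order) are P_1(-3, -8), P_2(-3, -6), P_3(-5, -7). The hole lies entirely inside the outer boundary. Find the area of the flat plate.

54.5

Outer boundary:
Apply the surveyor's formula: 2A = Σ (x_i·y_{i+1} − x_{i+1}·y_i), indices taken mod 5.
Cross-terms: -222, -29, 36, 33, 69  ⇒  Σ = -113
Area = |Σ|/2 = 56.5.
Hole:
Apply the shoelace formula: 2A = Σ (x_i·y_{i+1} − x_{i+1}·y_i), indices taken mod 3.
Σ = (-6) + (-9) + (19) = 4
Area = |Σ|/2 = 2.
Net area = 56.5 − 2 = 54.5.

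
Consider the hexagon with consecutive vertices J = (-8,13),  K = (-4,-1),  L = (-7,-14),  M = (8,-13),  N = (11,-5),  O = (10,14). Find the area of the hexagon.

430.5

Cross-terms: 60, 49, 203, 103, 204, 242  ⇒  Σ = 861
Area = |Σ|/2 = 430.5.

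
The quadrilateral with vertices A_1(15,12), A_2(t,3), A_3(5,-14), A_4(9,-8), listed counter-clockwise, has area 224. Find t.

-4

The doubled signed area Σ (x_i y_{i+1} − x_{i+1} y_i) is linear in t.
With t=0 it equals 344; the coefficient of t is -26 (from the two edges through A_2).
So -26·t + 344 = 2·224 = 448 ⇒ t = -4.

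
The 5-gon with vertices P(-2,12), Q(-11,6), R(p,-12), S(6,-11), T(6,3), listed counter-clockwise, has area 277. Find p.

The doubled signed area Σ (x_i y_{i+1} − x_{i+1} y_i) is linear in p.
With p=0 it equals 486; the coefficient of p is -17 (from the two edges through R).
So -17·p + 486 = 2·277 = 554 ⇒ p = -4.

-4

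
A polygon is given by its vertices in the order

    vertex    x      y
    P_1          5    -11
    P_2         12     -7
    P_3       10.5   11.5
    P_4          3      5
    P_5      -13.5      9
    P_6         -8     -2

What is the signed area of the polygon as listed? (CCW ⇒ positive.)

309

Apply Gauss's area formula: 2A = Σ (x_i·y_{i+1} − x_{i+1}·y_i), indices taken mod 6.
Σ = (97) + (211.5) + (18) + (94.5) + (99) + (98) = 618
Signed area = Σ/2 = 309 (positive ⇒ counter-clockwise traversal).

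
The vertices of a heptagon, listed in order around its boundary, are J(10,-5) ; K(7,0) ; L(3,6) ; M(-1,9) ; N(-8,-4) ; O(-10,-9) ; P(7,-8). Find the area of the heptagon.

Cross-terms: 35, 42, 33, 76, 32, 143, 45  ⇒  Σ = 406
Area = |Σ|/2 = 203.

203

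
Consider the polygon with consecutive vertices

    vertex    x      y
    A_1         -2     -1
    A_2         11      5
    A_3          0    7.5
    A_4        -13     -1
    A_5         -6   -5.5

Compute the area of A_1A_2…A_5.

Cross-terms: 1, 82.5, 97.5, 65.5, -5  ⇒  Σ = 241.5
Area = |Σ|/2 = 120.75.

120.75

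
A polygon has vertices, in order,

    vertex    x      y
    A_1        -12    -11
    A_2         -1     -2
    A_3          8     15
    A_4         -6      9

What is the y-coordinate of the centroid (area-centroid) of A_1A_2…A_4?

Apply the shoelace formula. First the cross-terms c_i = x_i·y_{i+1} − x_{i+1}·y_i:
  13, 1, 162, 174  ⇒  2A = 350, A = 175.
Then Σ (y_i + y_{i+1})·c_i = 3384, so ȳ = 3384 / (6·175) = 564/175.

564/175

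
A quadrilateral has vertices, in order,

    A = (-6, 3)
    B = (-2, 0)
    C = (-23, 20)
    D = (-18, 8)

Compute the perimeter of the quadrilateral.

60

|AB| = √((4)² + (-3)²) = √25 = 5
|BC| = √((-21)² + (20)²) = √841 = 29
|CD| = √((5)² + (-12)²) = √169 = 13
|DA| = √((12)² + (-5)²) = √169 = 13
Perimeter = 5 + 29 + 13 + 13 = 60.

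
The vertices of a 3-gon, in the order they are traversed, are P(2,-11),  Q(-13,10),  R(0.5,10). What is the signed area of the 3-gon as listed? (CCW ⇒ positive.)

Apply the surveyor's formula: 2A = Σ (x_i·y_{i+1} − x_{i+1}·y_i), indices taken mod 3.
Σ = (-123) + (-135) + (-25.5) = -283.5
Signed area = Σ/2 = -141.75 (negative ⇒ clockwise traversal).

-141.75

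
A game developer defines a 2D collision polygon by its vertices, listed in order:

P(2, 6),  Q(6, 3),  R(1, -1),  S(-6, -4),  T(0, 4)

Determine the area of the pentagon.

Cross-terms: -30, -9, -10, -24, -8  ⇒  Σ = -81
Area = |Σ|/2 = 40.5.

40.5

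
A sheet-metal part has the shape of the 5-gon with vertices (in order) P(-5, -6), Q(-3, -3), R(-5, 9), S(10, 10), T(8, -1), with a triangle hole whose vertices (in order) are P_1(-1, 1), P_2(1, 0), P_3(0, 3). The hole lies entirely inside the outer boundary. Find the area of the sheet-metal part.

161.5

Outer boundary:
Cross-terms: -3, -42, -140, -90, -53  ⇒  Σ = -328
Area = |Σ|/2 = 164.
Hole:
Apply the surveyor's formula: 2A = Σ (x_i·y_{i+1} − x_{i+1}·y_i), indices taken mod 3.
Cross-terms: -1, 3, 3  ⇒  Σ = 5
Area = |Σ|/2 = 2.5.
Net area = 164 − 2.5 = 161.5.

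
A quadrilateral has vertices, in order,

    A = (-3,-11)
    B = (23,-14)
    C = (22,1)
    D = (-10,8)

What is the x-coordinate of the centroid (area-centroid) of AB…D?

Apply the shoelace formula. First the cross-terms c_i = x_i·y_{i+1} − x_{i+1}·y_i:
  295, 331, 186, 134  ⇒  2A = 946, A = 473.
Then Σ (x_i + x_{i+1})·c_i = 21285, so x̄ = 21285 / (6·473) = 7.5.

7.5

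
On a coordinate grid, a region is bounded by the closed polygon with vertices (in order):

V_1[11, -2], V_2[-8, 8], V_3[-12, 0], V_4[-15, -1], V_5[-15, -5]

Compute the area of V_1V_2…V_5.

Apply the shoelace formula: 2A = Σ (x_i·y_{i+1} − x_{i+1}·y_i), indices taken mod 5.
V_1→V_2: (11)(8) − (-8)(-2) = 72
V_2→V_3: (-8)(0) − (-12)(8) = 96
V_3→V_4: (-12)(-1) − (-15)(0) = 12
V_4→V_5: (-15)(-5) − (-15)(-1) = 60
V_5→V_1: (-15)(-2) − (11)(-5) = 85
Σ = 325
Area = |Σ|/2 = 162.5.

162.5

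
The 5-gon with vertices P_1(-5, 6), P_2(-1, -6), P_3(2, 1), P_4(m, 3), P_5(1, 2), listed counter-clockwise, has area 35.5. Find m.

5

Write out the shoelace sum; only the two edges meeting at P_4 involve m:
2·Area = [(2·3 − m·1) + (m·2 − 1·3)] + 63
       = 1·m + 66 = 71
⇒ m = 5.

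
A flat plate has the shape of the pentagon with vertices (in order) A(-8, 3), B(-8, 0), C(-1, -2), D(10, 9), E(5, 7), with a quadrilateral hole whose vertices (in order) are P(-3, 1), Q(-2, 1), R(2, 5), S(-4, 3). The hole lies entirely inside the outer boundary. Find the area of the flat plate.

Outer boundary:
Σ = (24) + (16) + (11) + (25) + (71) = 147
Area = |Σ|/2 = 73.5.
Hole:
Apply the surveyor's formula: 2A = Σ (x_i·y_{i+1} − x_{i+1}·y_i), indices taken mod 4.
P→Q: (-3)(1) − (-2)(1) = -1
Q→R: (-2)(5) − (2)(1) = -12
R→S: (2)(3) − (-4)(5) = 26
S→P: (-4)(1) − (-3)(3) = 5
Σ = 18
Area = |Σ|/2 = 9.
Net area = 73.5 − 9 = 64.5.

64.5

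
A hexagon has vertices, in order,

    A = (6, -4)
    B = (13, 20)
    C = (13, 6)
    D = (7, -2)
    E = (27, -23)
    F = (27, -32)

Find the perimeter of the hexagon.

|AB| = √((7)² + (24)²) = √625 = 25
|BC| = √((0)² + (-14)²) = √196 = 14
|CD| = √((-6)² + (-8)²) = √100 = 10
|DE| = √((20)² + (-21)²) = √841 = 29
|EF| = √((0)² + (-9)²) = √81 = 9
|FA| = √((-21)² + (28)²) = √1225 = 35
Perimeter = 25 + 14 + 10 + 29 + 9 + 35 = 122.

122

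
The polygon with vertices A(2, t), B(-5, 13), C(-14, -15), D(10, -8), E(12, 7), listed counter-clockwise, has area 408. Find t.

7

Write out the shoelace sum; only the two edges meeting at A involve t:
2·Area = [(12·t − 2·7) + (2·13 − (-5)·t)] + 685
       = 17·t + 697 = 816
⇒ t = 7.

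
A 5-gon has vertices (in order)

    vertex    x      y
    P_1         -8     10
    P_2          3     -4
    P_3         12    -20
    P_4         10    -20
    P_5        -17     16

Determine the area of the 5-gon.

136

Apply Gauss's area formula: 2A = Σ (x_i·y_{i+1} − x_{i+1}·y_i), indices taken mod 5.
P_1→P_2: (-8)(-4) − (3)(10) = 2
P_2→P_3: (3)(-20) − (12)(-4) = -12
P_3→P_4: (12)(-20) − (10)(-20) = -40
P_4→P_5: (10)(16) − (-17)(-20) = -180
P_5→P_1: (-17)(10) − (-8)(16) = -42
Σ = -272
Area = |Σ|/2 = 136.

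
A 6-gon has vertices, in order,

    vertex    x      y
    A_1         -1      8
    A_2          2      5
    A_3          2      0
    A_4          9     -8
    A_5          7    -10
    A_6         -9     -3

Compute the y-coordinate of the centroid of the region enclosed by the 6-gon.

-165/89

Apply the surveyor's formula. First the cross-terms c_i = x_i·y_{i+1} − x_{i+1}·y_i:
  -21, -10, -16, -34, -111, -75  ⇒  2A = -267, A = -133.5.
Then Σ (y_i + y_{i+1})·c_i = 1485, so ȳ = 1485 / (6·(-133.5)) = -165/89.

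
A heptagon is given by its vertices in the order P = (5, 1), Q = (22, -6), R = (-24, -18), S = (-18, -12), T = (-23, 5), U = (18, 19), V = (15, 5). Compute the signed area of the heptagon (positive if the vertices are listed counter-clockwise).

-863

Σ = (-52) + (-540) + (-36) + (-366) + (-527) + (-195) + (-10) = -1726
Signed area = Σ/2 = -863 (negative ⇒ clockwise traversal).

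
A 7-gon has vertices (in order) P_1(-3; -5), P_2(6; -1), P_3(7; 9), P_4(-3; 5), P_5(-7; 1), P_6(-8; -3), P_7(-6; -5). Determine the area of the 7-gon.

127

Apply the shoelace (surveyor's) formula: 2A = Σ (x_i·y_{i+1} − x_{i+1}·y_i), indices taken mod 7.
Cross-terms: 33, 61, 62, 32, 29, 22, 15  ⇒  Σ = 254
Area = |Σ|/2 = 127.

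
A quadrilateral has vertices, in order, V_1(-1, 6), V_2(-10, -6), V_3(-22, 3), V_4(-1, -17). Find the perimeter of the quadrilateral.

|V_1V_2| = √((-9)² + (-12)²) = √225 = 15
|V_2V_3| = √((-12)² + (9)²) = √225 = 15
|V_3V_4| = √((21)² + (-20)²) = √841 = 29
|V_4V_1| = √((0)² + (23)²) = √529 = 23
Perimeter = 15 + 15 + 29 + 23 = 82.

82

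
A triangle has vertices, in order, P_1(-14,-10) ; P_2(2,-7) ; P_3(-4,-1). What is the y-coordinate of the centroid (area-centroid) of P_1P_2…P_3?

Apply the shoelace (surveyor's) formula. First the cross-terms c_i = x_i·y_{i+1} − x_{i+1}·y_i:
  118, -30, 26  ⇒  2A = 114, A = 57.
Then Σ (y_i + y_{i+1})·c_i = -2052, so ȳ = -2052 / (6·57) = -6.

-6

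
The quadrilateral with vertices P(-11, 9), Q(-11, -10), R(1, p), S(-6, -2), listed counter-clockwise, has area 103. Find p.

The doubled signed area Σ (x_i y_{i+1} − x_{i+1} y_i) is linear in p.
With p=0 it equals 141; the coefficient of p is -5 (from the two edges through R).
So -5·p + 141 = 2·103 = 206 ⇒ p = -13.

-13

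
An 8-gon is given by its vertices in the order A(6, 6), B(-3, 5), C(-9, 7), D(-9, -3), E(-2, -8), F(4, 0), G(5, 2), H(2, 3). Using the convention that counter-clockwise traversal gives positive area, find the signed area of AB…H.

136.5

Σ = (48) + (24) + (90) + (66) + (32) + (8) + (11) + (-6) = 273
Signed area = Σ/2 = 136.5 (positive ⇒ counter-clockwise traversal).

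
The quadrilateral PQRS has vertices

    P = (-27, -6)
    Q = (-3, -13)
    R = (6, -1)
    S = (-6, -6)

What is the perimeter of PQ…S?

74

|PQ| = √((24)² + (-7)²) = √625 = 25
|QR| = √((9)² + (12)²) = √225 = 15
|RS| = √((-12)² + (-5)²) = √169 = 13
|SP| = √((-21)² + (0)²) = √441 = 21
Perimeter = 25 + 15 + 13 + 21 = 74.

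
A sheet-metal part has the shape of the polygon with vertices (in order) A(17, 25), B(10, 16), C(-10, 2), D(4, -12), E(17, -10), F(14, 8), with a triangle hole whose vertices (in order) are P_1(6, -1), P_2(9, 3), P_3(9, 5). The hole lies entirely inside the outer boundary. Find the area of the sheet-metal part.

481

Outer boundary:
A→B: (17)(16) − (10)(25) = 22
B→C: (10)(2) − (-10)(16) = 180
C→D: (-10)(-12) − (4)(2) = 112
D→E: (4)(-10) − (17)(-12) = 164
E→F: (17)(8) − (14)(-10) = 276
F→A: (14)(25) − (17)(8) = 214
Σ = 968
Area = |Σ|/2 = 484.
Hole:
Apply the surveyor's formula: 2A = Σ (x_i·y_{i+1} − x_{i+1}·y_i), indices taken mod 3.
Σ = (27) + (18) + (-39) = 6
Area = |Σ|/2 = 3.
Net area = 484 − 3 = 481.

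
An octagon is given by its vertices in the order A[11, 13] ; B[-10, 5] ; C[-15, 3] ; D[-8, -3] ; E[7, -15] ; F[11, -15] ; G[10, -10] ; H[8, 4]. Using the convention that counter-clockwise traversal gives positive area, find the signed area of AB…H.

360

Apply the shoelace formula: 2A = Σ (x_i·y_{i+1} − x_{i+1}·y_i), indices taken mod 8.
A→B: (11)(5) − (-10)(13) = 185
B→C: (-10)(3) − (-15)(5) = 45
C→D: (-15)(-3) − (-8)(3) = 69
D→E: (-8)(-15) − (7)(-3) = 141
E→F: (7)(-15) − (11)(-15) = 60
F→G: (11)(-10) − (10)(-15) = 40
G→H: (10)(4) − (8)(-10) = 120
H→A: (8)(13) − (11)(4) = 60
Σ = 720
Signed area = Σ/2 = 360 (positive ⇒ counter-clockwise traversal).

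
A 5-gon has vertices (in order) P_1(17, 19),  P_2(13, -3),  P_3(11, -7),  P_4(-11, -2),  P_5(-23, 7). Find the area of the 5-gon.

567

Apply the shoelace (surveyor's) formula: 2A = Σ (x_i·y_{i+1} − x_{i+1}·y_i), indices taken mod 5.
Cross-terms: -298, -58, -99, -123, -556  ⇒  Σ = -1134
Area = |Σ|/2 = 567.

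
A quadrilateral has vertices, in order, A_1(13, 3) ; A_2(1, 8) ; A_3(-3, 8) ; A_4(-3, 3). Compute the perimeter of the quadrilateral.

38

|A_1A_2| = √((-12)² + (5)²) = √169 = 13
|A_2A_3| = √((-4)² + (0)²) = √16 = 4
|A_3A_4| = √((0)² + (-5)²) = √25 = 5
|A_4A_1| = √((16)² + (0)²) = √256 = 16
Perimeter = 13 + 4 + 5 + 16 = 38.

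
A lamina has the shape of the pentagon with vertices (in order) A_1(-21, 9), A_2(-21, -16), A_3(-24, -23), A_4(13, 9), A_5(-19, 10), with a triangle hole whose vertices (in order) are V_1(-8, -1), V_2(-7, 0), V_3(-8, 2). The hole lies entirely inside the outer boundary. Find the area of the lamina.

Outer boundary:
Apply the surveyor's formula: 2A = Σ (x_i·y_{i+1} − x_{i+1}·y_i), indices taken mod 5.
Cross-terms: 525, 99, 83, 301, 39  ⇒  Σ = 1047
Area = |Σ|/2 = 523.5.
Hole:
Cross-terms: -7, -14, 24  ⇒  Σ = 3
Area = |Σ|/2 = 1.5.
Net area = 523.5 − 1.5 = 522.

522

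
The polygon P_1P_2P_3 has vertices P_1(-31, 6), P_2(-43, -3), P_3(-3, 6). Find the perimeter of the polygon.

84

|P_1P_2| = √((-12)² + (-9)²) = √225 = 15
|P_2P_3| = √((40)² + (9)²) = √1681 = 41
|P_3P_1| = √((-28)² + (0)²) = √784 = 28
Perimeter = 15 + 41 + 28 = 84.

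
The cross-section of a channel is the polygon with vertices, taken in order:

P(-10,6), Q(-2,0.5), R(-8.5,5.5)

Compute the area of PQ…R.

Cross-terms: 7, -6.75, 4  ⇒  Σ = 4.25
Area = |Σ|/2 = 2.125.

2.125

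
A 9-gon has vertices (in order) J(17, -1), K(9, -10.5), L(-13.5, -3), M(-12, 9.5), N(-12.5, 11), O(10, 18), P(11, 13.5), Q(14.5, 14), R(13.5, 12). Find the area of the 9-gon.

594

Apply the shoelace formula: 2A = Σ (x_i·y_{i+1} − x_{i+1}·y_i), indices taken mod 9.
Σ = (-169.5) + (-168.75) + (-164.25) + (-13.25) + (-335) + (-63) + (-41.75) + (-15) + (-217.5) = -1188
Area = |Σ|/2 = 594.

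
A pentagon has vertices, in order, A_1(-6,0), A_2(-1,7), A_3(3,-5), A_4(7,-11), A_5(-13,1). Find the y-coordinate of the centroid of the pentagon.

Apply the shoelace (surveyor's) formula. First the cross-terms c_i = x_i·y_{i+1} − x_{i+1}·y_i:
  -42, -16, 2, -136, 6  ⇒  2A = -186, A = -93.
Then Σ (y_i + y_{i+1})·c_i = 1008, so ȳ = 1008 / (6·(-93)) = -56/31.

-56/31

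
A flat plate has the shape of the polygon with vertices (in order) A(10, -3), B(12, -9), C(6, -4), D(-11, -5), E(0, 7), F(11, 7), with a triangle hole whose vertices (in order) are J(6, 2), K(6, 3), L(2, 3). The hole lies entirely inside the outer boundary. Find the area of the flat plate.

187.5

Outer boundary:
A→B: (10)(-9) − (12)(-3) = -54
B→C: (12)(-4) − (6)(-9) = 6
C→D: (6)(-5) − (-11)(-4) = -74
D→E: (-11)(7) − (0)(-5) = -77
E→F: (0)(7) − (11)(7) = -77
F→A: (11)(-3) − (10)(7) = -103
Σ = -379
Area = |Σ|/2 = 189.5.
Hole:
Apply the surveyor's formula: 2A = Σ (x_i·y_{i+1} − x_{i+1}·y_i), indices taken mod 3.
Σ = (6) + (12) + (-14) = 4
Area = |Σ|/2 = 2.
Net area = 189.5 − 2 = 187.5.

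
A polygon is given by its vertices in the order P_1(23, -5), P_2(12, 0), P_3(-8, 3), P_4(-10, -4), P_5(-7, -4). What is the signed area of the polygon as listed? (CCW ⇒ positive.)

Apply the shoelace formula: 2A = Σ (x_i·y_{i+1} − x_{i+1}·y_i), indices taken mod 5.
Cross-terms: 60, 36, 62, 12, 127  ⇒  Σ = 297
Signed area = Σ/2 = 148.5 (positive ⇒ counter-clockwise traversal).

148.5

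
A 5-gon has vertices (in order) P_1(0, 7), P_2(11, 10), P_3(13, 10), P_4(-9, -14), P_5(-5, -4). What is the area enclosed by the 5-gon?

Apply Gauss's area formula: 2A = Σ (x_i·y_{i+1} − x_{i+1}·y_i), indices taken mod 5.
P_1→P_2: (0)(10) − (11)(7) = -77
P_2→P_3: (11)(10) − (13)(10) = -20
P_3→P_4: (13)(-14) − (-9)(10) = -92
P_4→P_5: (-9)(-4) − (-5)(-14) = -34
P_5→P_1: (-5)(7) − (0)(-4) = -35
Σ = -258
Area = |Σ|/2 = 129.

129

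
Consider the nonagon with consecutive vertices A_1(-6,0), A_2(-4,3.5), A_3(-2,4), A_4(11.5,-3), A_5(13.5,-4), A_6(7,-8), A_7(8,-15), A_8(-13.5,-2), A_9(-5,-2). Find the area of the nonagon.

Cross-terms: -21, -9, -40, -5.5, -80, -41, -218.5, 17, -12  ⇒  Σ = -410
Area = |Σ|/2 = 205.

205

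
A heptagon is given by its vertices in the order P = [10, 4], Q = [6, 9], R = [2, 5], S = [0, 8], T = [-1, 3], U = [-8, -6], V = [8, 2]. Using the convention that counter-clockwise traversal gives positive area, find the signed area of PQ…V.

Apply Gauss's area formula: 2A = Σ (x_i·y_{i+1} − x_{i+1}·y_i), indices taken mod 7.
Cross-terms: 66, 12, 16, 8, 30, 32, 12  ⇒  Σ = 176
Signed area = Σ/2 = 88 (positive ⇒ counter-clockwise traversal).

88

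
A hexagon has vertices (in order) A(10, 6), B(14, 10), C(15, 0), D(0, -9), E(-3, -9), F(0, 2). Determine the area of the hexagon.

161

Σ = (16) + (-150) + (-135) + (-27) + (-6) + (-20) = -322
Area = |Σ|/2 = 161.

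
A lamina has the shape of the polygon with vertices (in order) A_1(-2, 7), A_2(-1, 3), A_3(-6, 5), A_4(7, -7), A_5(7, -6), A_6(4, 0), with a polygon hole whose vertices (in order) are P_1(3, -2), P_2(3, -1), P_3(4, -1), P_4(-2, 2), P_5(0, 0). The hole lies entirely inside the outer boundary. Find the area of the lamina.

Outer boundary:
Apply the surveyor's formula: 2A = Σ (x_i·y_{i+1} − x_{i+1}·y_i), indices taken mod 6.
Σ = (1) + (13) + (7) + (7) + (24) + (28) = 80
Area = |Σ|/2 = 40.
Hole:
Apply the shoelace formula: 2A = Σ (x_i·y_{i+1} − x_{i+1}·y_i), indices taken mod 5.
Σ = (3) + (1) + (6) + (0) + (0) = 10
Area = |Σ|/2 = 5.
Net area = 40 − 5 = 35.

35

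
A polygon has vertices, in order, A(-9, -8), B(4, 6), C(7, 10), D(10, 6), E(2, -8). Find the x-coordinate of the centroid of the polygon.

231/131

Apply the shoelace formula. First the cross-terms c_i = x_i·y_{i+1} − x_{i+1}·y_i:
  -22, -2, -58, -92, -88  ⇒  2A = -262, A = -131.
Then Σ (x_i + x_{i+1})·c_i = -1386, so x̄ = -1386 / (6·(-131)) = 231/131.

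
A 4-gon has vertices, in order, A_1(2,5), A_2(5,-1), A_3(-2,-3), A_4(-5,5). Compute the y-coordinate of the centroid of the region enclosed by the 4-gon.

Apply the shoelace (surveyor's) formula. First the cross-terms c_i = x_i·y_{i+1} − x_{i+1}·y_i:
  -27, -17, -25, -35  ⇒  2A = -104, A = -52.
Then Σ (y_i + y_{i+1})·c_i = -440, so ȳ = -440 / (6·(-52)) = 55/39.

55/39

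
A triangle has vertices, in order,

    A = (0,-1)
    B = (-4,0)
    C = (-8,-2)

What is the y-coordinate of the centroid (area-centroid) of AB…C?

-1

Apply Gauss's area formula. First the cross-terms c_i = x_i·y_{i+1} − x_{i+1}·y_i:
  -4, 8, 8  ⇒  2A = 12, A = 6.
Then Σ (y_i + y_{i+1})·c_i = -36, so ȳ = -36 / (6·6) = -1.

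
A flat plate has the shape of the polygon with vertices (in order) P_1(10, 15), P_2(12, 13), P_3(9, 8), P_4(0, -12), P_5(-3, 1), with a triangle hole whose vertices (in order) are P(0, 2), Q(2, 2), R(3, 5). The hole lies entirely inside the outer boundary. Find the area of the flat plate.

132

Outer boundary:
Apply the shoelace (surveyor's) formula: 2A = Σ (x_i·y_{i+1} − x_{i+1}·y_i), indices taken mod 5.
Σ = (-50) + (-21) + (-108) + (-36) + (-55) = -270
Area = |Σ|/2 = 135.
Hole:
Apply Gauss's area formula: 2A = Σ (x_i·y_{i+1} − x_{i+1}·y_i), indices taken mod 3.
P→Q: (0)(2) − (2)(2) = -4
Q→R: (2)(5) − (3)(2) = 4
R→P: (3)(2) − (0)(5) = 6
Σ = 6
Area = |Σ|/2 = 3.
Net area = 135 − 3 = 132.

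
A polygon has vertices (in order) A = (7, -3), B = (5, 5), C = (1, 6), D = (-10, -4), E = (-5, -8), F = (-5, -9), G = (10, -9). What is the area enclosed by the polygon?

Σ = (50) + (25) + (56) + (60) + (5) + (135) + (33) = 364
Area = |Σ|/2 = 182.

182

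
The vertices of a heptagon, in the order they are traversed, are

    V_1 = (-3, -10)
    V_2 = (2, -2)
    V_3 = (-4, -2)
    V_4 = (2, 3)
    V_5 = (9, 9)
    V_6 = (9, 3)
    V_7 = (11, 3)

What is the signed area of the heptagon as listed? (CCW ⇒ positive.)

-82

Apply the surveyor's formula: 2A = Σ (x_i·y_{i+1} − x_{i+1}·y_i), indices taken mod 7.
V_1→V_2: (-3)(-2) − (2)(-10) = 26
V_2→V_3: (2)(-2) − (-4)(-2) = -12
V_3→V_4: (-4)(3) − (2)(-2) = -8
V_4→V_5: (2)(9) − (9)(3) = -9
V_5→V_6: (9)(3) − (9)(9) = -54
V_6→V_7: (9)(3) − (11)(3) = -6
V_7→V_1: (11)(-10) − (-3)(3) = -101
Σ = -164
Signed area = Σ/2 = -82 (negative ⇒ clockwise traversal).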